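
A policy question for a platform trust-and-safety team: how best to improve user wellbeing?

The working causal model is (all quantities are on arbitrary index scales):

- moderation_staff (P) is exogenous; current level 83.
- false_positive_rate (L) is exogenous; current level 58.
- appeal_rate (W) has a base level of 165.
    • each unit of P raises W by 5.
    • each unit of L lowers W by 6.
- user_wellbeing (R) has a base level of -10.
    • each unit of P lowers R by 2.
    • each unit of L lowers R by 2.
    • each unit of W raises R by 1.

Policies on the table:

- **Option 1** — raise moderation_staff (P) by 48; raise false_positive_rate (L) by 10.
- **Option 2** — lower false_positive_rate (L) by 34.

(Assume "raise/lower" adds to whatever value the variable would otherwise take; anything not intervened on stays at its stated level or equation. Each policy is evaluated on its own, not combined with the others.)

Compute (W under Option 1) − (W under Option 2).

Option 1 (P + 48, L + 10):
  P = 83 + 48 = 131
  L = 58 + 10 = 68
  W = 165 + 5·131 − 6·68 = 412
Option 2 (L − 34):
  P = 83
  L = 58 − 34 = 24
  W = 165 + 5·83 − 6·24 = 436
W: 412 − 436 = -24

-24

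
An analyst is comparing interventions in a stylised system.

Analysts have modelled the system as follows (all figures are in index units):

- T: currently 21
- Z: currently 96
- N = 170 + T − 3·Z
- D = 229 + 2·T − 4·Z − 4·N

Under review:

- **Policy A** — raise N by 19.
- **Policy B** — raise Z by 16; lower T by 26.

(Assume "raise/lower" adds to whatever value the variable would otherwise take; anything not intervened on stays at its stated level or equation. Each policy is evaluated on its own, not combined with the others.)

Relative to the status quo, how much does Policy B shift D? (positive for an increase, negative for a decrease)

Baseline:
  T = 21
  Z = 96
  N = 170 + 21 − 3·96 = -97
  D = 229 + 2·21 − 4·96 − 4·(-97) = 275
Policy B (Z + 16, T − 26):
  T = 21 − 26 = -5
  Z = 96 + 16 = 112
  N = 170 + (-5) − 3·112 = -171
  D = 229 + 2·(-5) − 4·112 − 4·(-171) = 455
Change in D: 455 − 275 = 180

180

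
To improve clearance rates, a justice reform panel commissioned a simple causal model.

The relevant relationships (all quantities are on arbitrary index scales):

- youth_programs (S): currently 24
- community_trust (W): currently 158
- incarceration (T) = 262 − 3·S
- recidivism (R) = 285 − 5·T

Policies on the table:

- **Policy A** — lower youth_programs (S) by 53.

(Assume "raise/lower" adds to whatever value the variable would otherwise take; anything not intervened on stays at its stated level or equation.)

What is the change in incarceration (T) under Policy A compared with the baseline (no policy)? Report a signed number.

159

Baseline:
  S = 24
  T = 262 − 3·24 = 190
Policy A (S − 53):
  S = 24 − 53 = -29
  T = 262 − 3·(-29) = 349
Change in T: 349 − 190 = 159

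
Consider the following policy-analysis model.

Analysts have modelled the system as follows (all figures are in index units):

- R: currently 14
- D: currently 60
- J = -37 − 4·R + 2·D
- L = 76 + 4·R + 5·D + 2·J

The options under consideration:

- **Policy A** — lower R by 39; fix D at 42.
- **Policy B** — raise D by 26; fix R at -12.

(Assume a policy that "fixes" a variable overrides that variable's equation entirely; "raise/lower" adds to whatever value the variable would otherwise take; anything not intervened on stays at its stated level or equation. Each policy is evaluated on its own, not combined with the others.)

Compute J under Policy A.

147

Policy A (R − 39, D := 42):
  R = 14 − 39 = -25
  D = 42
  J = -37 − 4·(-25) + 2·42 = 147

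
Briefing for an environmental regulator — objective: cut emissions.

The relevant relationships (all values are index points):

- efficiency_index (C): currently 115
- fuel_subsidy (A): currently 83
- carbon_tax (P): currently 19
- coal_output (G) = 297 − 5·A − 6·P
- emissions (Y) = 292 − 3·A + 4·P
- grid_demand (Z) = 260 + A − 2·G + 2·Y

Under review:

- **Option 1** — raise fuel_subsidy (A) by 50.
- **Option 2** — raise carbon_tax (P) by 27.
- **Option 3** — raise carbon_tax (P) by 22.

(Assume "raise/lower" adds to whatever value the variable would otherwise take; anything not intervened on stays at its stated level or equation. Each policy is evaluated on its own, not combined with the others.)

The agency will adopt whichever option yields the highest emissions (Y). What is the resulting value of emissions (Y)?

227

Option 1 (A + 50):
  A = 83 + 50 = 133
  P = 19
  Y = 292 − 3·133 + 4·19 = -31
Option 2 (P + 27):
  A = 83
  P = 19 + 27 = 46
  Y = 292 − 3·83 + 4·46 = 227
Option 3 (P + 22):
  A = 83
  P = 19 + 22 = 41
  Y = 292 − 3·83 + 4·41 = 207
Comparing — Option 1: Y=-31, Option 2: Y=227, Option 3: Y=207. Highest is 227 (Option 2).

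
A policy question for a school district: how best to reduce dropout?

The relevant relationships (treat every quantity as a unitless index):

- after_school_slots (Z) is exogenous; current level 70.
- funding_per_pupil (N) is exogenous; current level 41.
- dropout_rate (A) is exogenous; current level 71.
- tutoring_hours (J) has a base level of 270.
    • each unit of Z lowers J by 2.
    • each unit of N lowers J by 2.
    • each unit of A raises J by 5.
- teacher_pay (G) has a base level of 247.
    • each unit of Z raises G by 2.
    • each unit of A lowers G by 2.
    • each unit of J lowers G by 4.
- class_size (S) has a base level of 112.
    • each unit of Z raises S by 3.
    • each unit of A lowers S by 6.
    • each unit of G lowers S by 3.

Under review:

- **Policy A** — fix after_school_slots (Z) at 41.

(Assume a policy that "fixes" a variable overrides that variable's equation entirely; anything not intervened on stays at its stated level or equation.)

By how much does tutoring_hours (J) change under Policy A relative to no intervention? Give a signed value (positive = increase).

Baseline:
  Z = 70
  N = 41
  A = 71
  J = 270 − 2·70 − 2·41 + 5·71 = 403
Policy A (Z := 41):
  Z = 41
  N = 41
  A = 71
  J = 270 − 2·41 − 2·41 + 5·71 = 461
Change in J: 461 − 403 = 58

58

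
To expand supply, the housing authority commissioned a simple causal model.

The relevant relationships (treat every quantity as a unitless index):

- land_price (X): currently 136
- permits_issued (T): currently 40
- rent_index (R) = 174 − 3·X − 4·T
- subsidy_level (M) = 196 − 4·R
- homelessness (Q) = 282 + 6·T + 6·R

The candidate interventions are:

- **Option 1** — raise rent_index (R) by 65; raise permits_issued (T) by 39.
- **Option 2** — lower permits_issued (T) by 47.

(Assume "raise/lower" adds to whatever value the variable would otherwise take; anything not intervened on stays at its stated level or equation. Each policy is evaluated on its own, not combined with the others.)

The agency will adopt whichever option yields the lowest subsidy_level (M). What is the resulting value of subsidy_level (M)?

Option 1 (R + 65, T + 39):
  X = 136
  T = 40 + 39 = 79
  R = 174 − 3·136 − 4·79 (+65 from intervention) = -485
  M = 196 − 4·(-485) = 2136
Option 2 (T − 47):
  X = 136
  T = 40 − 47 = -7
  R = 174 − 3·136 − 4·(-7) = -206
  M = 196 − 4·(-206) = 1020
Comparing — Option 1: M=2136, Option 2: M=1020. Lowest is 1020 (Option 2).

1020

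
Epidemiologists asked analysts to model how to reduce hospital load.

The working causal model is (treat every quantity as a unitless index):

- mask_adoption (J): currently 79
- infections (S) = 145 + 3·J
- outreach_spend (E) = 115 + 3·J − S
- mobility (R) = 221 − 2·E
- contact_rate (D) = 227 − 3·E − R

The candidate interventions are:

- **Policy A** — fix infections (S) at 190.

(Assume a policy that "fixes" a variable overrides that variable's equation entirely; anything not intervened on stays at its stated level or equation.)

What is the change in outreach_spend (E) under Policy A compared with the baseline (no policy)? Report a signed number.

192

Baseline:
  J = 79
  S = 145 + 3·79 = 382
  E = 115 + 3·79 − 382 = -30
Policy A (S := 190):
  J = 79
  S = 190
  E = 115 + 3·79 − 190 = 162
Change in E: 162 − (-30) = 192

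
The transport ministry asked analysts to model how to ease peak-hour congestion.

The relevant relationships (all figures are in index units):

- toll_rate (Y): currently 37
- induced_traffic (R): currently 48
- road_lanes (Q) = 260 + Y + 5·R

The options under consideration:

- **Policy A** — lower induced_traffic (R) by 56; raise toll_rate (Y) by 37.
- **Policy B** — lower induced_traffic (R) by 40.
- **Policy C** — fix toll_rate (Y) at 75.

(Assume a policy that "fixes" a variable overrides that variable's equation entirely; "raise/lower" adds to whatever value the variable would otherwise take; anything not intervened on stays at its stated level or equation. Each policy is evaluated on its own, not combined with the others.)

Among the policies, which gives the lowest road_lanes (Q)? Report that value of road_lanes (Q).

294

Policy A (R − 56, Y + 37):
  Y = 37 + 37 = 74
  R = 48 − 56 = -8
  Q = 260 + 74 + 5·(-8) = 294
Policy B (R − 40):
  Y = 37
  R = 48 − 40 = 8
  Q = 260 + 37 + 5·8 = 337
Policy C (Y := 75):
  Y = 75
  R = 48
  Q = 260 + 75 + 5·48 = 575
Comparing — Policy A: Q=294, Policy B: Q=337, Policy C: Q=575. Lowest is 294 (Policy A).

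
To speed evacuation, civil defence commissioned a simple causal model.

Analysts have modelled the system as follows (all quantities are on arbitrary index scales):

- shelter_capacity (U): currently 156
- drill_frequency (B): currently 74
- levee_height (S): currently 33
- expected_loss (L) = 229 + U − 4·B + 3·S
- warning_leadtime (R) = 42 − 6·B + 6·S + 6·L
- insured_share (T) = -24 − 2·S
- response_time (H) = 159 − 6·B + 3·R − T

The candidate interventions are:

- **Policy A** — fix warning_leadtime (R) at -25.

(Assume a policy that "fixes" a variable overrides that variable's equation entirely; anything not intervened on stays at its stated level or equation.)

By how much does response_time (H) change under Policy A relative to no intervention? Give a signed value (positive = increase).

Baseline:
  U = 156
  B = 74
  S = 33
  L = 229 + 156 − 4·74 + 3·33 = 188
  R = 42 − 6·74 + 6·33 + 6·188 = 924
  T = -24 − 2·33 = -90
  H = 159 − 6·74 + 3·924 − (-90) = 2577
Policy A (R := -25):
  U = 156
  B = 74
  S = 33
  L = 229 + 156 − 4·74 + 3·33 = 188
  R = -25
  T = -24 − 2·33 = -90
  H = 159 − 6·74 + 3·(-25) − (-90) = -270
Change in H: -270 − 2577 = -2847

-2847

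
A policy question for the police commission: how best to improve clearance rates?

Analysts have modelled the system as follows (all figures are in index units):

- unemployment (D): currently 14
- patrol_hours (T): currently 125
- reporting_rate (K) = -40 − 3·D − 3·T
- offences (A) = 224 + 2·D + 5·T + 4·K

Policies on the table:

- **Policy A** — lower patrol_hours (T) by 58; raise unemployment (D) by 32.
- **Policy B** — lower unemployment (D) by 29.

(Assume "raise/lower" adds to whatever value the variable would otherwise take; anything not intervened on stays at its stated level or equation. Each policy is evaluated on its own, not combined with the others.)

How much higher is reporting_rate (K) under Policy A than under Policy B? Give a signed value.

Policy A (T − 58, D + 32):
  D = 14 + 32 = 46
  T = 125 − 58 = 67
  K = -40 − 3·46 − 3·67 = -379
Policy B (D − 29):
  D = 14 − 29 = -15
  T = 125
  K = -40 − 3·(-15) − 3·125 = -370
K: -379 − (-370) = -9

-9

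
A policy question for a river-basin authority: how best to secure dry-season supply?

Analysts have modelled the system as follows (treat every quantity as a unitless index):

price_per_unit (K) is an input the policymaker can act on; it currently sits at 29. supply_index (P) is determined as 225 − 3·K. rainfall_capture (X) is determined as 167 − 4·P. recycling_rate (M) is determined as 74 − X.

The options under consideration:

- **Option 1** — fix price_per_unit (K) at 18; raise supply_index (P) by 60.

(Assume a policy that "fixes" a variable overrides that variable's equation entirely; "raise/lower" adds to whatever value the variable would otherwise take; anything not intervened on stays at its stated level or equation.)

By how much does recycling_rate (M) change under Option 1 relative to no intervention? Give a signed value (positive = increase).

372

Baseline:
  K = 29
  P = 225 − 3·29 = 138
  X = 167 − 4·138 = -385
  M = 74 − (-385) = 459
Option 1 (K := 18, P + 60):
  K = 18
  P = 225 − 3·18 (+60 from intervention) = 231
  X = 167 − 4·231 = -757
  M = 74 − (-757) = 831
Change in M: 831 − 459 = 372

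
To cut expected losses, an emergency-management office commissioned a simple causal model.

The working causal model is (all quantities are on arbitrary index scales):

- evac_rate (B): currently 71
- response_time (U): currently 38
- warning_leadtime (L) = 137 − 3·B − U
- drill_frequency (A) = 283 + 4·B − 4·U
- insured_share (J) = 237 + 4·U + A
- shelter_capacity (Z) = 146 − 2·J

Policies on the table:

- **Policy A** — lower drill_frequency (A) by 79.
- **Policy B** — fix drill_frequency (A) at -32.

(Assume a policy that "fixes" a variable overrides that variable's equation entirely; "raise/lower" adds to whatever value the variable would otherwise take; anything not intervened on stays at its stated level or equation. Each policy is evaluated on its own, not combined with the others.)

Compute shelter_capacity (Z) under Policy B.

-568

Policy B (A := -32):
  B = 71
  U = 38
  A = -32
  J = 237 + 4·38 + (-32) = 357
  Z = 146 − 2·357 = -568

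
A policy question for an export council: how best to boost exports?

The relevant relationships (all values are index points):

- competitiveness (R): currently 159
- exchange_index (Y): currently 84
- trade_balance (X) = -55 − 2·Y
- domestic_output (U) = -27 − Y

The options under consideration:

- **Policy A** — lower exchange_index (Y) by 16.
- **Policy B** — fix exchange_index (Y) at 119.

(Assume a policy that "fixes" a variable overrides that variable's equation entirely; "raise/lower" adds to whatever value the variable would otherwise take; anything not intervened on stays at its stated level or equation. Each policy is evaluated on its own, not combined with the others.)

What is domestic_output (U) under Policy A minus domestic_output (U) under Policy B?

Policy A (Y − 16):
  Y = 84 − 16 = 68
  U = -27 − 68 = -95
Policy B (Y := 119):
  Y = 119
  U = -27 − 119 = -146
U: -95 − (-146) = 51

51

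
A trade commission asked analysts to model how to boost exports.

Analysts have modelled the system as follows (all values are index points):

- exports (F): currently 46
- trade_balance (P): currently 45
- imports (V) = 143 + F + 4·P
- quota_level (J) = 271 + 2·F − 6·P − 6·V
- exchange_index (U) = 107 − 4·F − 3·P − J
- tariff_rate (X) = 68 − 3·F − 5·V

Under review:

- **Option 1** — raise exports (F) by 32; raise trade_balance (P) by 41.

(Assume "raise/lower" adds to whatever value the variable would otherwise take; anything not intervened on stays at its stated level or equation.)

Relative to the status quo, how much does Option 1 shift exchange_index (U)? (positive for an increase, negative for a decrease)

1107

Baseline:
  F = 46
  P = 45
  V = 143 + 46 + 4·45 = 369
  J = 271 + 2·46 − 6·45 − 6·369 = -2121
  U = 107 − 4·46 − 3·45 − (-2121) = 1909
Option 1 (F + 32, P + 41):
  F = 46 + 32 = 78
  P = 45 + 41 = 86
  V = 143 + 78 + 4·86 = 565
  J = 271 + 2·78 − 6·86 − 6·565 = -3479
  U = 107 − 4·78 − 3·86 − (-3479) = 3016
Change in U: 3016 − 1909 = 1107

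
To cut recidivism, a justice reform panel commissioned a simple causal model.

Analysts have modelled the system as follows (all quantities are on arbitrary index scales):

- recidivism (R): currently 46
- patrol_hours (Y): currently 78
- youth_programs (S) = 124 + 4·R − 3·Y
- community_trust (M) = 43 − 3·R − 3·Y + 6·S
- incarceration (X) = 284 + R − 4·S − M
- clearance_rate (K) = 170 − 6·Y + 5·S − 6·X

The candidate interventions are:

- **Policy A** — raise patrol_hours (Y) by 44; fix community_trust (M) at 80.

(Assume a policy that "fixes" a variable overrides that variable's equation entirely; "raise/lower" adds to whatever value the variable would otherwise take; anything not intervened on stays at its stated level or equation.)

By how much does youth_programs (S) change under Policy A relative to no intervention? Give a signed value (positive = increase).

Baseline:
  R = 46
  Y = 78
  S = 124 + 4·46 − 3·78 = 74
Policy A (Y + 44, M := 80):
  R = 46
  Y = 78 + 44 = 122
  S = 124 + 4·46 − 3·122 = -58
Change in S: -58 − 74 = -132

-132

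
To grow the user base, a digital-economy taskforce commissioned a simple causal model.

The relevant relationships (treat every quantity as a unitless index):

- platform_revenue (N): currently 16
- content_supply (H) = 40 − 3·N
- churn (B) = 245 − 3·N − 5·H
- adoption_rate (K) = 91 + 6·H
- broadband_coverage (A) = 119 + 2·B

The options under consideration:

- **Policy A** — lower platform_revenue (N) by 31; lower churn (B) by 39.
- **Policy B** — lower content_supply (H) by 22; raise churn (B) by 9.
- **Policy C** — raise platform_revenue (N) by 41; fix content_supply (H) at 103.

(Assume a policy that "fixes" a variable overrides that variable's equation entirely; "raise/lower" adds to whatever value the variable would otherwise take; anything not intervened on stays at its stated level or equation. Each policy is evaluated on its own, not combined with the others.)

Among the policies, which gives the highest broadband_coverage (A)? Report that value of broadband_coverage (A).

Policy A (N − 31, B − 39):
  N = 16 − 31 = -15
  H = 40 − 3·(-15) = 85
  B = 245 − 3·(-15) − 5·85 (−39 from intervention) = -174
  A = 119 + 2·(-174) = -229
Policy B (H − 22, B + 9):
  N = 16
  H = 40 − 3·16 (−22 from intervention) = -30
  B = 245 − 3·16 − 5·(-30) (+9 from intervention) = 356
  A = 119 + 2·356 = 831
Policy C (N + 41, H := 103):
  N = 16 + 41 = 57
  H = 103
  B = 245 − 3·57 − 5·103 = -441
  A = 119 + 2·(-441) = -763
Comparing — Policy A: A=-229, Policy B: A=831, Policy C: A=-763. Highest is 831 (Policy B).

831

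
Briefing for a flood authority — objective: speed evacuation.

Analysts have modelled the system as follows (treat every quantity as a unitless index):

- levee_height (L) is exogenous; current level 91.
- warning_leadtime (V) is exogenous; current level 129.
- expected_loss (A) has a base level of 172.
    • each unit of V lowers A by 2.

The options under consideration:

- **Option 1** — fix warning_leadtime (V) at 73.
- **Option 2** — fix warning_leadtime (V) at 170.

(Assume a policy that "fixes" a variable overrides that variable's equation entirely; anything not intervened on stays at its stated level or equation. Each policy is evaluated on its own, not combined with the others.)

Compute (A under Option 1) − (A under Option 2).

194

Option 1 (V := 73):
  V = 73
  A = 172 − 2·73 = 26
Option 2 (V := 170):
  V = 170
  A = 172 − 2·170 = -168
A: 26 − (-168) = 194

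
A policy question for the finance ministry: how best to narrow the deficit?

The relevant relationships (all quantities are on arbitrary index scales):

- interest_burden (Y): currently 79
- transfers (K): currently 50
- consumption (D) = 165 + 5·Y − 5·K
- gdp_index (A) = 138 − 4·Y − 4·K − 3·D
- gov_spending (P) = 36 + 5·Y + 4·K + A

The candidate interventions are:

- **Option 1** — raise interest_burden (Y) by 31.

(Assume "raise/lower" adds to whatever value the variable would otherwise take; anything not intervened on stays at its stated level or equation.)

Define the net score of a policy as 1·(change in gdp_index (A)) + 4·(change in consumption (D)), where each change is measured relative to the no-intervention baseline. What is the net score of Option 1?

31

Baseline:
  Y = 79
  K = 50
  D = 165 + 5·79 − 5·50 = 310
  A = 138 − 4·79 − 4·50 − 3·310 = -1308
Option 1 (Y + 31):
  Y = 79 + 31 = 110
  K = 50
  D = 165 + 5·110 − 5·50 = 465
  A = 138 − 4·110 − 4·50 − 3·465 = -1897
ΔA = -1897 − (-1308) = -589; ΔD = 465 − 310 = 155
Score = 1·(-589) + 4·155 = 31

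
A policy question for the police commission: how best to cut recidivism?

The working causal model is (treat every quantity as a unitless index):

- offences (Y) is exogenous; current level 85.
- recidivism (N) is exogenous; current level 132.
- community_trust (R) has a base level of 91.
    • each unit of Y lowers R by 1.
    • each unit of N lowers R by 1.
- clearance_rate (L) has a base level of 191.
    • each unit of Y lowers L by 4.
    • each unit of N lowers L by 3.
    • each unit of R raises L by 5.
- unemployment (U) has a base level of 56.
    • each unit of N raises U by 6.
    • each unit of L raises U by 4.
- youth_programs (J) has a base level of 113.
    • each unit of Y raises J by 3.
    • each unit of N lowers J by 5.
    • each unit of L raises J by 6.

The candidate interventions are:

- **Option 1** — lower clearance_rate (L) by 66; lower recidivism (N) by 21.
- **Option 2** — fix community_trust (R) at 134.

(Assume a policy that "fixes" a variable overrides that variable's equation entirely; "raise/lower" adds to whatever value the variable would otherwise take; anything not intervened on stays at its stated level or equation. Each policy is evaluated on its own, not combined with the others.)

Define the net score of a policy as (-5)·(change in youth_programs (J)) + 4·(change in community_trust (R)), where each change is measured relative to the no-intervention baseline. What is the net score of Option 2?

-37960

Baseline:
  Y = 85
  N = 132
  R = 91 − 85 − 132 = -126
  L = 191 − 4·85 − 3·132 + 5·(-126) = -1175
  J = 113 + 3·85 − 5·132 + 6·(-1175) = -7342
Option 2 (R := 134):
  Y = 85
  N = 132
  R = 134
  L = 191 − 4·85 − 3·132 + 5·134 = 125
  J = 113 + 3·85 − 5·132 + 6·125 = 458
ΔJ = 458 − (-7342) = 7800; ΔR = 134 − (-126) = 260
Score = (-5)·7800 + 4·260 = -37960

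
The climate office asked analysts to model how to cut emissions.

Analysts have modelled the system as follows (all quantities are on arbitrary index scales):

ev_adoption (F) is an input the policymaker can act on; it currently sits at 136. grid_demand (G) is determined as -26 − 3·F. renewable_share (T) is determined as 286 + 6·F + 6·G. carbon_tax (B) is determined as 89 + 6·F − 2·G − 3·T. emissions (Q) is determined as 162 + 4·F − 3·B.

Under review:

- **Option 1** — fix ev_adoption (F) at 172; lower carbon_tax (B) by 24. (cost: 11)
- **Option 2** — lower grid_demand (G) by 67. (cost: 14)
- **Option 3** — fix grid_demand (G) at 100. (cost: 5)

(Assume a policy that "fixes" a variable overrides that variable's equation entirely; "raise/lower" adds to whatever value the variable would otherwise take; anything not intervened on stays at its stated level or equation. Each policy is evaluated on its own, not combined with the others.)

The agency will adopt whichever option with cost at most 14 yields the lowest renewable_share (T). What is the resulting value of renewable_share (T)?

-1934

Option 1 (F := 172, B − 24):
  F = 172
  G = -26 − 3·172 = -542
  T = 286 + 6·172 + 6·(-542) = -1934
Option 2 (G − 67):
  F = 136
  G = -26 − 3·136 (−67 from intervention) = -501
  T = 286 + 6·136 + 6·(-501) = -1904
Option 3 (G := 100):
  F = 136
  G = 100
  T = 286 + 6·136 + 6·100 = 1702
Comparing — Option 1: T=-1934, Option 2: T=-1904, Option 3: T=1702. Lowest is -1934 (Option 1).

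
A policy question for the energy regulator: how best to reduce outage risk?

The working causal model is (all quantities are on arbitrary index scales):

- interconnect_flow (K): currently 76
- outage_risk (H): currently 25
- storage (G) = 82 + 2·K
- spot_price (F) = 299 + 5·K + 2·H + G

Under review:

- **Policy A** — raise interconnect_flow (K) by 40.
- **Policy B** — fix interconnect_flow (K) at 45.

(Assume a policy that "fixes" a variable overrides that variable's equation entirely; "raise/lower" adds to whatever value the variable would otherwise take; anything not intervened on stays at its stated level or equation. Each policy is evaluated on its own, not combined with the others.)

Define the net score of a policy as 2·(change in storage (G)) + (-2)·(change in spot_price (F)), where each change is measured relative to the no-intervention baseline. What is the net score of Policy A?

Baseline:
  K = 76
  H = 25
  G = 82 + 2·76 = 234
  F = 299 + 5·76 + 2·25 + 234 = 963
Policy A (K + 40):
  K = 76 + 40 = 116
  H = 25
  G = 82 + 2·116 = 314
  F = 299 + 5·116 + 2·25 + 314 = 1243
ΔG = 314 − 234 = 80; ΔF = 1243 − 963 = 280
Score = 2·80 + (-2)·280 = -400

-400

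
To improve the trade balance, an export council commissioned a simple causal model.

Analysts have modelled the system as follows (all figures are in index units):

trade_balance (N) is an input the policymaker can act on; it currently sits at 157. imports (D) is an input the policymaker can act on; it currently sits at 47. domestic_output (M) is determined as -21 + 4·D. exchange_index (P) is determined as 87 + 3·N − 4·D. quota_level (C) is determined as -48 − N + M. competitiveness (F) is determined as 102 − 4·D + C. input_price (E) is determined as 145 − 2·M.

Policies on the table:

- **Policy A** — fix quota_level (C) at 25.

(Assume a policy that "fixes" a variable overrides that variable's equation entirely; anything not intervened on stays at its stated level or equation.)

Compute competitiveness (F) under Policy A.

-61

Policy A (C := 25):
  N = 157
  D = 47
  M = -21 + 4·47 = 167
  C = 25
  F = 102 − 4·47 + 25 = -61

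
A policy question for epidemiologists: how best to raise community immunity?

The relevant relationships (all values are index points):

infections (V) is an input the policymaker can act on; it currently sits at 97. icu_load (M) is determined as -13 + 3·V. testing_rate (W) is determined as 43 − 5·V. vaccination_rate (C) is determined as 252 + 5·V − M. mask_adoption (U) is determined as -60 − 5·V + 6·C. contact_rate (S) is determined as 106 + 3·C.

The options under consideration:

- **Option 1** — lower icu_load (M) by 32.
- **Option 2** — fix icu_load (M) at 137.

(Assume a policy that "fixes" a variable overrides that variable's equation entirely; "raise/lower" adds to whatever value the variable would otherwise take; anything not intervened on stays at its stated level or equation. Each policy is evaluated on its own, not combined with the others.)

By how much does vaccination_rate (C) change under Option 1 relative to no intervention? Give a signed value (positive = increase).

32

Baseline:
  V = 97
  M = -13 + 3·97 = 278
  C = 252 + 5·97 − 278 = 459
Option 1 (M − 32):
  V = 97
  M = -13 + 3·97 (−32 from intervention) = 246
  C = 252 + 5·97 − 246 = 491
Change in C: 491 − 459 = 32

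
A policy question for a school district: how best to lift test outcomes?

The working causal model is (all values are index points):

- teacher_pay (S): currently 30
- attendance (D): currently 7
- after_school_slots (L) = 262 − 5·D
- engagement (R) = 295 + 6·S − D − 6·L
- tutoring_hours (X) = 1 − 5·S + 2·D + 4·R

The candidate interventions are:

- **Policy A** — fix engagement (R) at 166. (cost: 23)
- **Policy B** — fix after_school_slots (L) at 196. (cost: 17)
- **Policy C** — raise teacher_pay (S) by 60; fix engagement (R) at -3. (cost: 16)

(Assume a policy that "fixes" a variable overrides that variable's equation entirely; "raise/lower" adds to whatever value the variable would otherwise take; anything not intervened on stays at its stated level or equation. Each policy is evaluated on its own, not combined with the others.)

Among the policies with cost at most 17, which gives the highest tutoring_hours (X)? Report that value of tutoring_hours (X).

-447

Policy B (L := 196):
  S = 30
  D = 7
  L = 196
  R = 295 + 6·30 − 7 − 6·196 = -708
  X = 1 − 5·30 + 2·7 + 4·(-708) = -2967
Policy C (S + 60, R := -3):
  S = 30 + 60 = 90
  D = 7
  L = 262 − 5·7 = 227
  R = -3
  X = 1 − 5·90 + 2·7 + 4·(-3) = -447
Comparing — Policy B: X=-2967, Policy C: X=-447. Highest is -447 (Policy C).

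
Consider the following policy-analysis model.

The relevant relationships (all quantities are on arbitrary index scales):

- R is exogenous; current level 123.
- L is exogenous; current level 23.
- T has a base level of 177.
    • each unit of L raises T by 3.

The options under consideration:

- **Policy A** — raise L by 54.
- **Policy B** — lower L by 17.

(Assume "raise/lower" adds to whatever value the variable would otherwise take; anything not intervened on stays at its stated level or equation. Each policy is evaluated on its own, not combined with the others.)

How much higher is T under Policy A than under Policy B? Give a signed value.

213

Policy A (L + 54):
  L = 23 + 54 = 77
  T = 177 + 3·77 = 408
Policy B (L − 17):
  L = 23 − 17 = 6
  T = 177 + 3·6 = 195
T: 408 − 195 = 213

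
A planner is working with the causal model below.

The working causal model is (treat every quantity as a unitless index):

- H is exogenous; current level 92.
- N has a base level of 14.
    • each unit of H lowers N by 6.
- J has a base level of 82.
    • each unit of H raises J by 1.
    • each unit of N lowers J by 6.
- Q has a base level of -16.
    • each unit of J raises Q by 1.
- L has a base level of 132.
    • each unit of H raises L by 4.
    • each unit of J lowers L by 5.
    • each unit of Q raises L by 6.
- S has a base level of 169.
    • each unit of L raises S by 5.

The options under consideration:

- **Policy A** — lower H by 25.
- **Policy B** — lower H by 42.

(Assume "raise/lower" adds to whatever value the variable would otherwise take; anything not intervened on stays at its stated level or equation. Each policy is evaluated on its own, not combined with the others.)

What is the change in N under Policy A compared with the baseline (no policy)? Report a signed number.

Baseline:
  H = 92
  N = 14 − 6·92 = -538
Policy A (H − 25):
  H = 92 − 25 = 67
  N = 14 − 6·67 = -388
Change in N: -388 − (-538) = 150

150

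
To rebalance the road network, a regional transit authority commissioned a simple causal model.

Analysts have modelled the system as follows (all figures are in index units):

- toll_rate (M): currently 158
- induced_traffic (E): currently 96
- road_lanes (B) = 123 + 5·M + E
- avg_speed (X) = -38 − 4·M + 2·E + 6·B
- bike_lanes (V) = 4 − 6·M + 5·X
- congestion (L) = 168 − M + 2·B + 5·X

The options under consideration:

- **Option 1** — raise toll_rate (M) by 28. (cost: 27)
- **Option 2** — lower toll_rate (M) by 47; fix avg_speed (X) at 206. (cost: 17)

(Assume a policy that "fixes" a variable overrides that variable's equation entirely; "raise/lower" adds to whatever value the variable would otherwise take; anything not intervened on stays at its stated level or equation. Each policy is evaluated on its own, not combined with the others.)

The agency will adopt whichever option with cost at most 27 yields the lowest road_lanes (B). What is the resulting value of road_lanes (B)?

774

Option 1 (M + 28):
  M = 158 + 28 = 186
  E = 96
  B = 123 + 5·186 + 96 = 1149
Option 2 (M − 47, X := 206):
  M = 158 − 47 = 111
  E = 96
  B = 123 + 5·111 + 96 = 774
Comparing — Option 1: B=1149, Option 2: B=774. Lowest is 774 (Option 2).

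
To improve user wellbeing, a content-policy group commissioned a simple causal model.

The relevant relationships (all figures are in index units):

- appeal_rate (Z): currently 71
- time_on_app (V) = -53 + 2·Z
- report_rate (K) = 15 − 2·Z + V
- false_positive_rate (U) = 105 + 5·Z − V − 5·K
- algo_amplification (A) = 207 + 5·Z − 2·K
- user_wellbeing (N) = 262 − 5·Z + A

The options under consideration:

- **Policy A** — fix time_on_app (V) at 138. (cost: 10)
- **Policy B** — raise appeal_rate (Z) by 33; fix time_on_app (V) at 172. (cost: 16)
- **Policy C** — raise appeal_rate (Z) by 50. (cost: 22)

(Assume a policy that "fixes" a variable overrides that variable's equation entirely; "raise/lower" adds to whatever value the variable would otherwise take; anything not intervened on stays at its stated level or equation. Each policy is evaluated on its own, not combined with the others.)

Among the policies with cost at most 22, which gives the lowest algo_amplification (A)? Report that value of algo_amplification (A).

540

Policy A (V := 138):
  Z = 71
  V = 138
  K = 15 − 2·71 + 138 = 11
  A = 207 + 5·71 − 2·11 = 540
Policy B (Z + 33, V := 172):
  Z = 71 + 33 = 104
  V = 172
  K = 15 − 2·104 + 172 = -21
  A = 207 + 5·104 − 2·(-21) = 769
Policy C (Z + 50):
  Z = 71 + 50 = 121
  V = -53 + 2·121 = 189
  K = 15 − 2·121 + 189 = -38
  A = 207 + 5·121 − 2·(-38) = 888
Comparing — Policy A: A=540, Policy B: A=769, Policy C: A=888. Lowest is 540 (Policy A).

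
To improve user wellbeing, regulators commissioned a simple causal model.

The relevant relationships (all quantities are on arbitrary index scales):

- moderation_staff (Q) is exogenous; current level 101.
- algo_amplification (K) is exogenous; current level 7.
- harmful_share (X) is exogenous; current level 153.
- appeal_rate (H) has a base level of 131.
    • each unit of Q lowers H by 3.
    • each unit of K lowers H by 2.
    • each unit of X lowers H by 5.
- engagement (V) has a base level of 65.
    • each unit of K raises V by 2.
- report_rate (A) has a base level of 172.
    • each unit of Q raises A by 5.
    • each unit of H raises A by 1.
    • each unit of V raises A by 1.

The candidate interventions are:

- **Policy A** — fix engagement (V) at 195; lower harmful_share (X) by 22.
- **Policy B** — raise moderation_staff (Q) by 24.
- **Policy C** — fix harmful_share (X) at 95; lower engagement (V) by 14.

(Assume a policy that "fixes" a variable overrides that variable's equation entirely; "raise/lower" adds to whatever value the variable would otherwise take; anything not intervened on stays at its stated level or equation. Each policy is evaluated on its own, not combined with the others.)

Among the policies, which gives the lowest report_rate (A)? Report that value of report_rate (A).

Policy A (V := 195, X − 22):
  Q = 101
  K = 7
  X = 153 − 22 = 131
  H = 131 − 3·101 − 2·7 − 5·131 = -841
  V = 195
  A = 172 + 5·101 + (-841) + 195 = 31
Policy B (Q + 24):
  Q = 101 + 24 = 125
  K = 7
  X = 153
  H = 131 − 3·125 − 2·7 − 5·153 = -1023
  V = 65 + 2·7 = 79
  A = 172 + 5·125 + (-1023) + 79 = -147
Policy C (X := 95, V − 14):
  Q = 101
  K = 7
  X = 95
  H = 131 − 3·101 − 2·7 − 5·95 = -661
  V = 65 + 2·7 (−14 from intervention) = 65
  A = 172 + 5·101 + (-661) + 65 = 81
Comparing — Policy A: A=31, Policy B: A=-147, Policy C: A=81. Lowest is -147 (Policy B).

-147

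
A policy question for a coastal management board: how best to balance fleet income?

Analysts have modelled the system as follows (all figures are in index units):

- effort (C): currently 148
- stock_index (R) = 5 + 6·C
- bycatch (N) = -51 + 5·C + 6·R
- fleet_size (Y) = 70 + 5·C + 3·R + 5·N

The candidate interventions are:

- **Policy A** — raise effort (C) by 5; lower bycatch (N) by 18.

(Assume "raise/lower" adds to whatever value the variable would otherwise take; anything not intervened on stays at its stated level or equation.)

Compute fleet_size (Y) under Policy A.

34774

Policy A (C + 5, N − 18):
  C = 148 + 5 = 153
  R = 5 + 6·153 = 923
  N = -51 + 5·153 + 6·923 (−18 from intervention) = 6234
  Y = 70 + 5·153 + 3·923 + 5·6234 = 34774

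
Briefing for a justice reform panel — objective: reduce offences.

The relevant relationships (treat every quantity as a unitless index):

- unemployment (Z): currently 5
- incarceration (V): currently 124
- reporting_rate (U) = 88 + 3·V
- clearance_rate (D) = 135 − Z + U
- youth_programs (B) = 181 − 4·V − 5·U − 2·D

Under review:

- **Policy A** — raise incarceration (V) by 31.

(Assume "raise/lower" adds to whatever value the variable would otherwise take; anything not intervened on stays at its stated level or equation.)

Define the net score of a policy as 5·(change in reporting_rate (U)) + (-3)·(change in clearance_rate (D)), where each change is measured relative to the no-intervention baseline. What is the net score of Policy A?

Baseline:
  Z = 5
  V = 124
  U = 88 + 3·124 = 460
  D = 135 − 5 + 460 = 590
Policy A (V + 31):
  Z = 5
  V = 124 + 31 = 155
  U = 88 + 3·155 = 553
  D = 135 − 5 + 553 = 683
ΔU = 553 − 460 = 93; ΔD = 683 − 590 = 93
Score = 5·93 + (-3)·93 = 186

186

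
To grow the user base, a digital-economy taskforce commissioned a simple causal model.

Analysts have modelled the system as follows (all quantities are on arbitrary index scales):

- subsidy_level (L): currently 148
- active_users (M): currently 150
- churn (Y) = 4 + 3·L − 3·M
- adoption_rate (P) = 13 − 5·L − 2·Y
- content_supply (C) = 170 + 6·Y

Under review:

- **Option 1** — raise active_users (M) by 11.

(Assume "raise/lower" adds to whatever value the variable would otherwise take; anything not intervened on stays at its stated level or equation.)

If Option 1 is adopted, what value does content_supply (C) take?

-40

Option 1 (M + 11):
  L = 148
  M = 150 + 11 = 161
  Y = 4 + 3·148 − 3·161 = -35
  C = 170 + 6·(-35) = -40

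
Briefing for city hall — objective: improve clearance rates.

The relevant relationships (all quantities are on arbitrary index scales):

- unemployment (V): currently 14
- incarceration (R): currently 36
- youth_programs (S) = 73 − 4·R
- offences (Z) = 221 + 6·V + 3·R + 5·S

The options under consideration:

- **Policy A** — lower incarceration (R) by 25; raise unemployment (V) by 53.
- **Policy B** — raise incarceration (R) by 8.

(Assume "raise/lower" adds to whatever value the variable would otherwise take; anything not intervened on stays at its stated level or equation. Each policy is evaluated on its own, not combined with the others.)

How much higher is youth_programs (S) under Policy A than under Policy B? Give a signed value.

132

Policy A (R − 25, V + 53):
  R = 36 − 25 = 11
  S = 73 − 4·11 = 29
Policy B (R + 8):
  R = 36 + 8 = 44
  S = 73 − 4·44 = -103
S: 29 − (-103) = 132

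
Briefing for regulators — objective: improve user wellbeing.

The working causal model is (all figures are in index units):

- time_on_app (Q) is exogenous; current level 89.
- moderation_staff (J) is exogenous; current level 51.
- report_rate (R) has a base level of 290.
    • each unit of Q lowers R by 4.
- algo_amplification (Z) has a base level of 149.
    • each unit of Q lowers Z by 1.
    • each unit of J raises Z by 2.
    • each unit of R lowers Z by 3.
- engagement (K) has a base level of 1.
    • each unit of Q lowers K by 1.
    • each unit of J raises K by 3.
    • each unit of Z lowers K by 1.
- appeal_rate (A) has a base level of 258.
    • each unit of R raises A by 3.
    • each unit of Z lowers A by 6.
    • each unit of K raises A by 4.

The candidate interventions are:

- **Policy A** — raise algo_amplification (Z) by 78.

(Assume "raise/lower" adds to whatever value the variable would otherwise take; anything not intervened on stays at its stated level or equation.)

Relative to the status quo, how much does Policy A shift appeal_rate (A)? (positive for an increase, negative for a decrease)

Baseline:
  Q = 89
  J = 51
  R = 290 − 4·89 = -66
  Z = 149 − 89 + 2·51 − 3·(-66) = 360
  K = 1 − 89 + 3·51 − 360 = -295
  A = 258 + 3·(-66) − 6·360 + 4·(-295) = -3280
Policy A (Z + 78):
  Q = 89
  J = 51
  R = 290 − 4·89 = -66
  Z = 149 − 89 + 2·51 − 3·(-66) (+78 from intervention) = 438
  K = 1 − 89 + 3·51 − 438 = -373
  A = 258 + 3·(-66) − 6·438 + 4·(-373) = -4060
Change in A: -4060 − (-3280) = -780

-780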